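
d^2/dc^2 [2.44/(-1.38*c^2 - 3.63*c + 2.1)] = (9.293472*c^2 + 24.445872*c - 2.44*(2.76*c + 3.63)*(5.52*c + 7.26) - 14.14224)/(1.38*c^2 + 3.63*c - 2.1)^3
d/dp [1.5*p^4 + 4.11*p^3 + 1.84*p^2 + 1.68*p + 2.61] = 6.0*p^3 + 12.33*p^2 + 3.68*p + 1.68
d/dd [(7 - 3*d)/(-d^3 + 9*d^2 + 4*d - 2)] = 2*(-3*d^3 + 24*d^2 - 63*d - 11)/(d^6 - 18*d^5 + 73*d^4 + 76*d^3 - 20*d^2 - 16*d + 4)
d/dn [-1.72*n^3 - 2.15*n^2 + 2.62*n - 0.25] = -5.16*n^2 - 4.3*n + 2.62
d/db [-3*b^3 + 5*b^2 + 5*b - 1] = -9*b^2 + 10*b + 5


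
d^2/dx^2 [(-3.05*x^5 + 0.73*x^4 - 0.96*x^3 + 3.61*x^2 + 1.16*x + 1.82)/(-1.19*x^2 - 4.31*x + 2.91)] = (25.91463*x^7 + 248.222814*x^6 + 467.307468*x^5 - 1213.797966*x^4 + 739.106014*x^3 - 236.893278*x^2 - 31.333116*x - 170.459314)/(1.685159*x^6 + 18.310173*x^5 + 53.954124*x^4 - 9.48760300000001*x^3 - 131.938236*x^2 + 109.492533*x - 24.642171)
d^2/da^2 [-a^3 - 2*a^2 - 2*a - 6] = -6*a - 4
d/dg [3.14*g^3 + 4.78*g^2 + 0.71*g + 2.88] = 9.42*g^2 + 9.56*g + 0.71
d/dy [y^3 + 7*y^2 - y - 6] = 3*y^2 + 14*y - 1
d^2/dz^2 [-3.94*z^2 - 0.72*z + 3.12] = -7.88000000000000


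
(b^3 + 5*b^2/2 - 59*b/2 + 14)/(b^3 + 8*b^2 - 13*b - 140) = (b - 1/2)/(b + 5)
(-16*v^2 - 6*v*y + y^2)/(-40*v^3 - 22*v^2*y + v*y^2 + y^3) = (-8*v + y)/(-20*v^2 - v*y + y^2)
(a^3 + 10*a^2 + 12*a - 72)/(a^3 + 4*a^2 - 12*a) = (a + 6)/a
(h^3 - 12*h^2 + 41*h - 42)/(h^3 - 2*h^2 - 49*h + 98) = (h - 3)/(h + 7)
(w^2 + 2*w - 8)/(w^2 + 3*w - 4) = (w - 2)/(w - 1)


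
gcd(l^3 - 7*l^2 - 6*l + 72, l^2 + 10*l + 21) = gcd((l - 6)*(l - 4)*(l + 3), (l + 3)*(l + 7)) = l + 3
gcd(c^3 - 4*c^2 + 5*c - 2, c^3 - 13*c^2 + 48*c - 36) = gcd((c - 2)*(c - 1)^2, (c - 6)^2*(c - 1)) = c - 1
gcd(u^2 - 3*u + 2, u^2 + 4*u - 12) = u - 2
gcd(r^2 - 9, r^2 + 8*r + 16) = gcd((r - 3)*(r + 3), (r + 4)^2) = 1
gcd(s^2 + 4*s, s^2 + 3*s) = s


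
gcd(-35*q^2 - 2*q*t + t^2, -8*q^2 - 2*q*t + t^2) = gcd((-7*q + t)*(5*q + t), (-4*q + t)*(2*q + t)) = 1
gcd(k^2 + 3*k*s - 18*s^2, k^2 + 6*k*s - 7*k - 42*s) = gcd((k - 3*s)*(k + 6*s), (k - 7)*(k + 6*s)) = k + 6*s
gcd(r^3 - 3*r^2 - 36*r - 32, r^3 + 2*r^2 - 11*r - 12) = r^2 + 5*r + 4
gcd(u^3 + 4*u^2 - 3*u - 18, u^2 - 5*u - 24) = u + 3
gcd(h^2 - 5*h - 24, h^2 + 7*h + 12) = h + 3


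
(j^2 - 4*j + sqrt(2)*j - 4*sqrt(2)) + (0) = j^2 - 4*j + sqrt(2)*j - 4*sqrt(2)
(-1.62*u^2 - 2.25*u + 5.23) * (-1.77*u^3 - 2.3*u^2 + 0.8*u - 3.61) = 2.8674*u^5 + 7.7085*u^4 - 5.3781*u^3 - 7.9808*u^2 + 12.3065*u - 18.8803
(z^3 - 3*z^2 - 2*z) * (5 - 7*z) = -7*z^4 + 26*z^3 - z^2 - 10*z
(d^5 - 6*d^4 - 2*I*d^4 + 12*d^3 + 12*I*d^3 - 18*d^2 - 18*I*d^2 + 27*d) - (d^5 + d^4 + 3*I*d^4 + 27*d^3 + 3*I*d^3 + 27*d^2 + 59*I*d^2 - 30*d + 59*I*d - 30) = -7*d^4 - 5*I*d^4 - 15*d^3 + 9*I*d^3 - 45*d^2 - 77*I*d^2 + 57*d - 59*I*d + 30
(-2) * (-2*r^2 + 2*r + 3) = 4*r^2 - 4*r - 6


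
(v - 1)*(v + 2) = v^2 + v - 2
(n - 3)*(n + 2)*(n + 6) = n^3 + 5*n^2 - 12*n - 36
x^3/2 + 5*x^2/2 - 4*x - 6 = (x/2 + 1/2)*(x - 2)*(x + 6)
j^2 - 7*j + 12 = (j - 4)*(j - 3)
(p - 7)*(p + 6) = p^2 - p - 42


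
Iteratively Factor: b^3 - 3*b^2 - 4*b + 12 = (b + 2)*(b^2 - 5*b + 6) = (b - 2)*(b + 2)*(b - 3)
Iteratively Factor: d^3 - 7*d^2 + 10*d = (d - 5)*(d^2 - 2*d) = d*(d - 5)*(d - 2)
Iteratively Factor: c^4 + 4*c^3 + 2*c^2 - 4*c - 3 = (c + 1)*(c^3 + 3*c^2 - c - 3) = (c + 1)^2*(c^2 + 2*c - 3) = (c - 1)*(c + 1)^2*(c + 3)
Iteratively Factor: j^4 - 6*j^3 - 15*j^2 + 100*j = (j + 4)*(j^3 - 10*j^2 + 25*j) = (j - 5)*(j + 4)*(j^2 - 5*j) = j*(j - 5)*(j + 4)*(j - 5)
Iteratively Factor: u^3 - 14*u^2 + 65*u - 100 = (u - 4)*(u^2 - 10*u + 25) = (u - 5)*(u - 4)*(u - 5)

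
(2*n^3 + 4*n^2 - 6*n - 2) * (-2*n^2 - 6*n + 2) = -4*n^5 - 20*n^4 - 8*n^3 + 48*n^2 - 4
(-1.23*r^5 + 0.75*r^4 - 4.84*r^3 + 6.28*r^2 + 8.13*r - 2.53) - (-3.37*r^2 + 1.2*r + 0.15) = -1.23*r^5 + 0.75*r^4 - 4.84*r^3 + 9.65*r^2 + 6.93*r - 2.68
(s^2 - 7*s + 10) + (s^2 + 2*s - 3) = 2*s^2 - 5*s + 7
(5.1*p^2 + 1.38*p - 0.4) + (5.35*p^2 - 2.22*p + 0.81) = 10.45*p^2 - 0.84*p + 0.41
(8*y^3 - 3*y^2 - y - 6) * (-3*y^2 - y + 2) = -24*y^5 + y^4 + 22*y^3 + 13*y^2 + 4*y - 12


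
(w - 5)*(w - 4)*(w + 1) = w^3 - 8*w^2 + 11*w + 20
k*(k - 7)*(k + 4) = k^3 - 3*k^2 - 28*k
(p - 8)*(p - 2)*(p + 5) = p^3 - 5*p^2 - 34*p + 80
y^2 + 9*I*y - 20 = (y + 4*I)*(y + 5*I)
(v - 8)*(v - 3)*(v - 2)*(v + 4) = v^4 - 9*v^3 - 6*v^2 + 136*v - 192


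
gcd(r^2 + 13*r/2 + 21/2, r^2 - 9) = r + 3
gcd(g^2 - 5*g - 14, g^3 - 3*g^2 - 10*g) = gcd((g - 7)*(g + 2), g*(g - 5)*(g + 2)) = g + 2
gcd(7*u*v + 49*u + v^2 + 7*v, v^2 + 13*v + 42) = v + 7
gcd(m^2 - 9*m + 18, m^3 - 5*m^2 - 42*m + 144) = m - 3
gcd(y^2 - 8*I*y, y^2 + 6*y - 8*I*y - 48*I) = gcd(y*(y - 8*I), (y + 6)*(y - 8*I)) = y - 8*I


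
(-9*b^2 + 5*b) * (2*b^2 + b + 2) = -18*b^4 + b^3 - 13*b^2 + 10*b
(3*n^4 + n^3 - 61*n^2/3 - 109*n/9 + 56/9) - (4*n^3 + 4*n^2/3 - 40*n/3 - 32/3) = 3*n^4 - 3*n^3 - 65*n^2/3 + 11*n/9 + 152/9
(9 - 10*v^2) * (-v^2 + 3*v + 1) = 10*v^4 - 30*v^3 - 19*v^2 + 27*v + 9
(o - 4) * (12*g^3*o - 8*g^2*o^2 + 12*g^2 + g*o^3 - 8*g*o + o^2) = 12*g^3*o^2 - 48*g^3*o - 8*g^2*o^3 + 32*g^2*o^2 + 12*g^2*o - 48*g^2 + g*o^4 - 4*g*o^3 - 8*g*o^2 + 32*g*o + o^3 - 4*o^2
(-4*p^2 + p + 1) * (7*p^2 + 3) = -28*p^4 + 7*p^3 - 5*p^2 + 3*p + 3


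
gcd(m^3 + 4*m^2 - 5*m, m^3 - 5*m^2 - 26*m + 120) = m + 5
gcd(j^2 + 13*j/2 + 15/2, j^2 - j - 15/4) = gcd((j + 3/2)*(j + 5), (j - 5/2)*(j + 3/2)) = j + 3/2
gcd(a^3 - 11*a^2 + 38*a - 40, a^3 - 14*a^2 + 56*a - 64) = a^2 - 6*a + 8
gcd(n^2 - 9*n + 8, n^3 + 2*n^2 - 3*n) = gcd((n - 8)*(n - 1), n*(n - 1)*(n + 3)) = n - 1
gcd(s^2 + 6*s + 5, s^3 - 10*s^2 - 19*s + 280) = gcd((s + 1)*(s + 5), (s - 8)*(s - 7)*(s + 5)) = s + 5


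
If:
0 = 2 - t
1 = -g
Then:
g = -1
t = 2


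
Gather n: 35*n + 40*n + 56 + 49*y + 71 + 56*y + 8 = 75*n + 105*y + 135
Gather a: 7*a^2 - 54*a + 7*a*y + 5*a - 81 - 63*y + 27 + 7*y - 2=7*a^2 + a*(7*y - 49) - 56*y - 56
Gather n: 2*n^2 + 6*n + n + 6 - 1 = 2*n^2 + 7*n + 5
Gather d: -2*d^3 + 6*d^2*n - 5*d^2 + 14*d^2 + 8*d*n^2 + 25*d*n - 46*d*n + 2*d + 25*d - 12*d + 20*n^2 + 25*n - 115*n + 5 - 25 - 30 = -2*d^3 + d^2*(6*n + 9) + d*(8*n^2 - 21*n + 15) + 20*n^2 - 90*n - 50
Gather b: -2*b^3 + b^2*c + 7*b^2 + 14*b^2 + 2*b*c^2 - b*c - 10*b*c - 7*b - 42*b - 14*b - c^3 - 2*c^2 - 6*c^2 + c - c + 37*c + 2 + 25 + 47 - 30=-2*b^3 + b^2*(c + 21) + b*(2*c^2 - 11*c - 63) - c^3 - 8*c^2 + 37*c + 44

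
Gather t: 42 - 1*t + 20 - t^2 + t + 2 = 64 - t^2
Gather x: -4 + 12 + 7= 15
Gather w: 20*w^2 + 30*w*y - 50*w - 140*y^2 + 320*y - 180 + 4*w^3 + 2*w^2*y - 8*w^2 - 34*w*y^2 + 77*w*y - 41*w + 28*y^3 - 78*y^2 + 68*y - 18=4*w^3 + w^2*(2*y + 12) + w*(-34*y^2 + 107*y - 91) + 28*y^3 - 218*y^2 + 388*y - 198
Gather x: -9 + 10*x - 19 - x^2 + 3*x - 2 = -x^2 + 13*x - 30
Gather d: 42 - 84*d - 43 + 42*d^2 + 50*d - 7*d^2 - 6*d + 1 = 35*d^2 - 40*d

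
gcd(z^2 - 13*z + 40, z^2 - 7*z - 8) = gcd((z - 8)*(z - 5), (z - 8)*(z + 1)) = z - 8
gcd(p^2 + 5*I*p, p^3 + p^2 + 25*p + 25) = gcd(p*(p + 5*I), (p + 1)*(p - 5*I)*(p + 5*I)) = p + 5*I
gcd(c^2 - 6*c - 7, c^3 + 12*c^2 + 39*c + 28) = c + 1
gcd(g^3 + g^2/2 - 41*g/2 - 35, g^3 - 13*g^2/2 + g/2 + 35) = g^2 - 3*g - 10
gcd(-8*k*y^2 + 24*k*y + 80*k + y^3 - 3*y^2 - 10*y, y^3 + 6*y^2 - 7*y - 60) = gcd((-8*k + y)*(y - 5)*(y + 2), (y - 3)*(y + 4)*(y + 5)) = 1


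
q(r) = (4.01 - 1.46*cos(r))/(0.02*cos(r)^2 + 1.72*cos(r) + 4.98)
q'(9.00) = 0.49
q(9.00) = 1.56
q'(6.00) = -0.09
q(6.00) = 0.39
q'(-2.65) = -0.55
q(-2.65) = 1.52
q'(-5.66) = 0.20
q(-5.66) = 0.44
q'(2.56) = 0.61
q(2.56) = 1.47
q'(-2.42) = -0.68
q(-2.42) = 1.38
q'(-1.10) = -0.38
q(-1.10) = 0.58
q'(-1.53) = -0.56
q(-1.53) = 0.78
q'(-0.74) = -0.25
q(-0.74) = 0.47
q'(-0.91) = -0.31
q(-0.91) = 0.52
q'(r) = (4.01 - 1.46*cos(r))*(0.04*sin(r)*cos(r) + 1.72*sin(r))/(0.02*cos(r)^2 + 1.72*cos(r) + 4.98)^2 + 1.46*sin(r)/(0.02*cos(r)^2 + 1.72*cos(r) + 4.98)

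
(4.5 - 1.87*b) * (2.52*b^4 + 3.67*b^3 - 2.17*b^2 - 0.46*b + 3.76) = -4.7124*b^5 + 4.4771*b^4 + 20.5729*b^3 - 8.9048*b^2 - 9.1012*b + 16.92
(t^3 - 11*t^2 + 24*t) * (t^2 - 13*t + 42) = t^5 - 24*t^4 + 209*t^3 - 774*t^2 + 1008*t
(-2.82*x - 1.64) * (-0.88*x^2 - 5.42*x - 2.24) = 2.4816*x^3 + 16.7276*x^2 + 15.2056*x + 3.6736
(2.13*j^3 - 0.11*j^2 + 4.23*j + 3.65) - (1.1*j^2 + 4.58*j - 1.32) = 2.13*j^3 - 1.21*j^2 - 0.35*j + 4.97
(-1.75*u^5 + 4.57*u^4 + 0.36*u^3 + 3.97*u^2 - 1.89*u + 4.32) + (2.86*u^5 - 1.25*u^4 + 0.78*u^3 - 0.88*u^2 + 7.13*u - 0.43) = 1.11*u^5 + 3.32*u^4 + 1.14*u^3 + 3.09*u^2 + 5.24*u + 3.89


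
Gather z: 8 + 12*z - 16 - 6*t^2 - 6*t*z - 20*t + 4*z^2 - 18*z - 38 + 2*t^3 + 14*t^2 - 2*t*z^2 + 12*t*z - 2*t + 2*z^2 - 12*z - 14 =2*t^3 + 8*t^2 - 22*t + z^2*(6 - 2*t) + z*(6*t - 18) - 60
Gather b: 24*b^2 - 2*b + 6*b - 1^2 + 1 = 24*b^2 + 4*b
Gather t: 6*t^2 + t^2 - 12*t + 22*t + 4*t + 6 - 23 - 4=7*t^2 + 14*t - 21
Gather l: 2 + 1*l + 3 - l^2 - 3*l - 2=-l^2 - 2*l + 3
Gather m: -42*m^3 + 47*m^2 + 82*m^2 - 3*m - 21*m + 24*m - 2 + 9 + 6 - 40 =-42*m^3 + 129*m^2 - 27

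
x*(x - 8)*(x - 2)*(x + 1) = x^4 - 9*x^3 + 6*x^2 + 16*x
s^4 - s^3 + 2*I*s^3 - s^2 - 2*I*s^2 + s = s*(s - 1)*(s + I)^2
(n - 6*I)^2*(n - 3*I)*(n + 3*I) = n^4 - 12*I*n^3 - 27*n^2 - 108*I*n - 324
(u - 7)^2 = u^2 - 14*u + 49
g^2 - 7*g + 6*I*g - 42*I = (g - 7)*(g + 6*I)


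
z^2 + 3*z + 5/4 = (z + 1/2)*(z + 5/2)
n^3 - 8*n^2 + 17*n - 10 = (n - 5)*(n - 2)*(n - 1)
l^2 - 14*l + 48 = (l - 8)*(l - 6)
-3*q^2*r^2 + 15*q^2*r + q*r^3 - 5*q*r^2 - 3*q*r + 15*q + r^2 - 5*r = (-3*q + r)*(r - 5)*(q*r + 1)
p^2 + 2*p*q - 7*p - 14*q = (p - 7)*(p + 2*q)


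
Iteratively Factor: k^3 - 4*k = (k - 2)*(k^2 + 2*k) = (k - 2)*(k + 2)*(k)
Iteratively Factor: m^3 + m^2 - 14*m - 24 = (m + 2)*(m^2 - m - 12) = (m + 2)*(m + 3)*(m - 4)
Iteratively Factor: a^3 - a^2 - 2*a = (a)*(a^2 - a - 2) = a*(a + 1)*(a - 2)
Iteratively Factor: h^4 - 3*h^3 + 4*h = (h - 2)*(h^3 - h^2 - 2*h) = (h - 2)*(h + 1)*(h^2 - 2*h) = (h - 2)^2*(h + 1)*(h)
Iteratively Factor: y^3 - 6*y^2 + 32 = (y + 2)*(y^2 - 8*y + 16) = (y - 4)*(y + 2)*(y - 4)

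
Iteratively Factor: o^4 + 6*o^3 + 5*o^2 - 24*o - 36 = (o + 3)*(o^3 + 3*o^2 - 4*o - 12) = (o + 2)*(o + 3)*(o^2 + o - 6) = (o - 2)*(o + 2)*(o + 3)*(o + 3)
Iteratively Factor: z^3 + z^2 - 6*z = (z - 2)*(z^2 + 3*z) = (z - 2)*(z + 3)*(z)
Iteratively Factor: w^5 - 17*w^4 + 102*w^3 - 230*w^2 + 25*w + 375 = (w - 5)*(w^4 - 12*w^3 + 42*w^2 - 20*w - 75) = (w - 5)*(w - 3)*(w^3 - 9*w^2 + 15*w + 25) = (w - 5)^2*(w - 3)*(w^2 - 4*w - 5) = (w - 5)^2*(w - 3)*(w + 1)*(w - 5)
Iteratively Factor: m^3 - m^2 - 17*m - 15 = (m - 5)*(m^2 + 4*m + 3) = (m - 5)*(m + 1)*(m + 3)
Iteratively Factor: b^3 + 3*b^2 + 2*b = (b)*(b^2 + 3*b + 2) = b*(b + 1)*(b + 2)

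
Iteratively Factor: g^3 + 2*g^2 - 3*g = (g + 3)*(g^2 - g) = (g - 1)*(g + 3)*(g)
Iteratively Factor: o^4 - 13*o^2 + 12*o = (o)*(o^3 - 13*o + 12) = o*(o - 3)*(o^2 + 3*o - 4) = o*(o - 3)*(o - 1)*(o + 4)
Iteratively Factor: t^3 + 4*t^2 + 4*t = (t + 2)*(t^2 + 2*t) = t*(t + 2)*(t + 2)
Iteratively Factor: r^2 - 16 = (r - 4)*(r + 4)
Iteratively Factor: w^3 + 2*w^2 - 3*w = (w - 1)*(w^2 + 3*w) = (w - 1)*(w + 3)*(w)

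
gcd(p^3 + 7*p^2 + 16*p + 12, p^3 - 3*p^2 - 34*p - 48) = p^2 + 5*p + 6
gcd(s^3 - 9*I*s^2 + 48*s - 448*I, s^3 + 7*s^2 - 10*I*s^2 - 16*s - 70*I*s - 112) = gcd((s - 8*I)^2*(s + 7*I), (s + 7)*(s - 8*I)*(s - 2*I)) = s - 8*I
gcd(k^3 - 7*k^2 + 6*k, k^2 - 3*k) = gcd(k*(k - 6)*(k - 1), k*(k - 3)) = k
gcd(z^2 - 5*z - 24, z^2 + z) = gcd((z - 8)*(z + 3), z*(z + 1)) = 1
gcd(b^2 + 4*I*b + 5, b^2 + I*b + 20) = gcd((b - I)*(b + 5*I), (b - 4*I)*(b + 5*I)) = b + 5*I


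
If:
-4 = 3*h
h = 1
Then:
No Solution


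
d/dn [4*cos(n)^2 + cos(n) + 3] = -(8*cos(n) + 1)*sin(n)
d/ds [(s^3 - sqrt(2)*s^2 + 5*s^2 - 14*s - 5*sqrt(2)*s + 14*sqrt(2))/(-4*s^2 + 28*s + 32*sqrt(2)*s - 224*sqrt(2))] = (-s^4 + 14*s^3 + 16*sqrt(2)*s^3 - 140*sqrt(2)*s^2 + 5*s^2 - 532*sqrt(2)*s + 224*s + 336 + 686*sqrt(2))/(4*(s^4 - 16*sqrt(2)*s^3 - 14*s^3 + 177*s^2 + 224*sqrt(2)*s^2 - 1792*s - 784*sqrt(2)*s + 6272))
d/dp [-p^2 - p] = -2*p - 1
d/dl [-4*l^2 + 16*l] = 16 - 8*l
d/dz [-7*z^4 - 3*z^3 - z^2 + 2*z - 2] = -28*z^3 - 9*z^2 - 2*z + 2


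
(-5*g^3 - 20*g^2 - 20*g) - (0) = -5*g^3 - 20*g^2 - 20*g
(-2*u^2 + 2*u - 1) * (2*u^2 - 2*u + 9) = -4*u^4 + 8*u^3 - 24*u^2 + 20*u - 9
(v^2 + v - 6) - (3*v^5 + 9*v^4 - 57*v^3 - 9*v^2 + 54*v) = -3*v^5 - 9*v^4 + 57*v^3 + 10*v^2 - 53*v - 6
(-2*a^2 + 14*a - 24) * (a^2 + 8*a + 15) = -2*a^4 - 2*a^3 + 58*a^2 + 18*a - 360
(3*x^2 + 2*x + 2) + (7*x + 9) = 3*x^2 + 9*x + 11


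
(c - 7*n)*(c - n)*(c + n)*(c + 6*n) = c^4 - c^3*n - 43*c^2*n^2 + c*n^3 + 42*n^4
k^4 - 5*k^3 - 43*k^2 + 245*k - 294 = (k - 7)*(k - 3)*(k - 2)*(k + 7)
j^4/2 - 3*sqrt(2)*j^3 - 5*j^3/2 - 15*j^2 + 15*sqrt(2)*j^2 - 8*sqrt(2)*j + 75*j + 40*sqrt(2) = (j/2 + sqrt(2)/2)*(j - 5)*(j - 8*sqrt(2))*(j + sqrt(2))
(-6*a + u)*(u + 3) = -6*a*u - 18*a + u^2 + 3*u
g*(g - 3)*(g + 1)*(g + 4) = g^4 + 2*g^3 - 11*g^2 - 12*g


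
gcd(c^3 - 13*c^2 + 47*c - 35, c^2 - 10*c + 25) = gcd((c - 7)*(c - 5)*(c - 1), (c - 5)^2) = c - 5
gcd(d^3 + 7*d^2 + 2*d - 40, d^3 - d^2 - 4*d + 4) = d - 2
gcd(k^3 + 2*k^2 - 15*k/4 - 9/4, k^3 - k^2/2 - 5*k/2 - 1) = k + 1/2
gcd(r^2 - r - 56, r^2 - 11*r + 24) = r - 8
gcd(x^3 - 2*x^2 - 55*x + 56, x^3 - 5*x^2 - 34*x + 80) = x - 8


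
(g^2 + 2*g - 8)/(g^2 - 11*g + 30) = (g^2 + 2*g - 8)/(g^2 - 11*g + 30)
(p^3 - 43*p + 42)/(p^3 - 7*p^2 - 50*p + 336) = (p - 1)/(p - 8)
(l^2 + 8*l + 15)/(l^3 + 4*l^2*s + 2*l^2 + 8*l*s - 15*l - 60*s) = (l + 3)/(l^2 + 4*l*s - 3*l - 12*s)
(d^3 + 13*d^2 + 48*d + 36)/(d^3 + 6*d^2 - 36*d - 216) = (d + 1)/(d - 6)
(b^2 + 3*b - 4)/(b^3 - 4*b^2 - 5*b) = (-b^2 - 3*b + 4)/(b*(-b^2 + 4*b + 5))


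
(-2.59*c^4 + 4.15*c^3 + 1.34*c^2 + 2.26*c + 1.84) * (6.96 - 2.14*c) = 5.5426*c^5 - 26.9074*c^4 + 26.0164*c^3 + 4.49*c^2 + 11.792*c + 12.8064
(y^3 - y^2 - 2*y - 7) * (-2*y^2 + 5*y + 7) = -2*y^5 + 7*y^4 + 6*y^3 - 3*y^2 - 49*y - 49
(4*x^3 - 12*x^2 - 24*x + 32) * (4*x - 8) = 16*x^4 - 80*x^3 + 320*x - 256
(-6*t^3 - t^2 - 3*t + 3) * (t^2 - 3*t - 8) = -6*t^5 + 17*t^4 + 48*t^3 + 20*t^2 + 15*t - 24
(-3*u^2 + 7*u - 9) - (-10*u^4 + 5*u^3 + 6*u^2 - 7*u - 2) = 10*u^4 - 5*u^3 - 9*u^2 + 14*u - 7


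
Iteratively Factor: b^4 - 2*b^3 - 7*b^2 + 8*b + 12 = (b - 3)*(b^3 + b^2 - 4*b - 4) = (b - 3)*(b - 2)*(b^2 + 3*b + 2) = (b - 3)*(b - 2)*(b + 2)*(b + 1)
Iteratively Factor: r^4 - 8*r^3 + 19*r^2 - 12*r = (r - 3)*(r^3 - 5*r^2 + 4*r) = r*(r - 3)*(r^2 - 5*r + 4) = r*(r - 3)*(r - 1)*(r - 4)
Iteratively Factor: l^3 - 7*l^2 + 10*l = (l - 2)*(l^2 - 5*l) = l*(l - 2)*(l - 5)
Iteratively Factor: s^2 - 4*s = (s)*(s - 4)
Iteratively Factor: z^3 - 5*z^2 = (z)*(z^2 - 5*z) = z^2*(z - 5)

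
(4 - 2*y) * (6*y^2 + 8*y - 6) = -12*y^3 + 8*y^2 + 44*y - 24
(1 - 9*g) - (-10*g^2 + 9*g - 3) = 10*g^2 - 18*g + 4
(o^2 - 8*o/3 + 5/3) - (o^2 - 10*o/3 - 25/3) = 2*o/3 + 10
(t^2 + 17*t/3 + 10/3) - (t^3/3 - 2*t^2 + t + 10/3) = -t^3/3 + 3*t^2 + 14*t/3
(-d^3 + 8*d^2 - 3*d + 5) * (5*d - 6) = -5*d^4 + 46*d^3 - 63*d^2 + 43*d - 30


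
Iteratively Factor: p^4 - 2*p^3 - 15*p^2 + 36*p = (p)*(p^3 - 2*p^2 - 15*p + 36) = p*(p + 4)*(p^2 - 6*p + 9) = p*(p - 3)*(p + 4)*(p - 3)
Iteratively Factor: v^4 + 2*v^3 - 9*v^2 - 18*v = (v + 2)*(v^3 - 9*v) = (v - 3)*(v + 2)*(v^2 + 3*v) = (v - 3)*(v + 2)*(v + 3)*(v)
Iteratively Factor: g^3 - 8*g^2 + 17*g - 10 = (g - 2)*(g^2 - 6*g + 5) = (g - 2)*(g - 1)*(g - 5)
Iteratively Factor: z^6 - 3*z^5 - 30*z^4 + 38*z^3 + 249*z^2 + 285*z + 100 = (z + 1)*(z^5 - 4*z^4 - 26*z^3 + 64*z^2 + 185*z + 100) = (z - 5)*(z + 1)*(z^4 + z^3 - 21*z^2 - 41*z - 20) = (z - 5)^2*(z + 1)*(z^3 + 6*z^2 + 9*z + 4) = (z - 5)^2*(z + 1)^2*(z^2 + 5*z + 4) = (z - 5)^2*(z + 1)^2*(z + 4)*(z + 1)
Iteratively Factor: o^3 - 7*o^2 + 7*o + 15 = (o - 5)*(o^2 - 2*o - 3) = (o - 5)*(o - 3)*(o + 1)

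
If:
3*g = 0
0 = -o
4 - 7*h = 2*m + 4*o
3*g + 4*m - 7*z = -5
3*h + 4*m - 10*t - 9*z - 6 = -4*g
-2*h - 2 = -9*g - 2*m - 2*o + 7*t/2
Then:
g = 0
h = 143/229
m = -85/458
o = 0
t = -1658/1603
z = 975/1603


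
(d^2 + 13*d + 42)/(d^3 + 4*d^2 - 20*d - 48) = (d + 7)/(d^2 - 2*d - 8)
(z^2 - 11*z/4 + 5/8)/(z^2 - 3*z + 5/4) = (4*z - 1)/(2*(2*z - 1))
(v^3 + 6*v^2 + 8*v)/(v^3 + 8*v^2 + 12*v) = (v + 4)/(v + 6)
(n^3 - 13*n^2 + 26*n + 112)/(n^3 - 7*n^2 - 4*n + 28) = (n - 8)/(n - 2)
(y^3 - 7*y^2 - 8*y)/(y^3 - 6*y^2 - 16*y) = (y + 1)/(y + 2)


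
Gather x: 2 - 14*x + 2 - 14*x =4 - 28*x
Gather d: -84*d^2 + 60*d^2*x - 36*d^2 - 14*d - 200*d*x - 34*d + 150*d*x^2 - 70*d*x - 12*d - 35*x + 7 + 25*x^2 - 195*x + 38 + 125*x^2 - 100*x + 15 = d^2*(60*x - 120) + d*(150*x^2 - 270*x - 60) + 150*x^2 - 330*x + 60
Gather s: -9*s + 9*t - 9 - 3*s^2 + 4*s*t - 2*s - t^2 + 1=-3*s^2 + s*(4*t - 11) - t^2 + 9*t - 8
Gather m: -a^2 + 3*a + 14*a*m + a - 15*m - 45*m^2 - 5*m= -a^2 + 4*a - 45*m^2 + m*(14*a - 20)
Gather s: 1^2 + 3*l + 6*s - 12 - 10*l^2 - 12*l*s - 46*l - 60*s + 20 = -10*l^2 - 43*l + s*(-12*l - 54) + 9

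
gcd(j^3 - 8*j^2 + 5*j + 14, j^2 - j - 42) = j - 7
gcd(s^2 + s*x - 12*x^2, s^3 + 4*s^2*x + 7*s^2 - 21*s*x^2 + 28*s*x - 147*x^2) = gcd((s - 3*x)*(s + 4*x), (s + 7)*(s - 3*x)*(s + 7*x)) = -s + 3*x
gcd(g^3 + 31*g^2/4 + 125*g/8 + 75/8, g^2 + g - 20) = g + 5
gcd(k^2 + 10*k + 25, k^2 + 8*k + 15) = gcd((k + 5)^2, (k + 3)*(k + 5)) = k + 5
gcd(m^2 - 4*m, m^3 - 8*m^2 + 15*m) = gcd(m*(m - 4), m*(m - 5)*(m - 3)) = m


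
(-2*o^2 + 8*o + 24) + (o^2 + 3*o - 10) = -o^2 + 11*o + 14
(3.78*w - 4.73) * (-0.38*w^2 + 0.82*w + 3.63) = -1.4364*w^3 + 4.897*w^2 + 9.8428*w - 17.1699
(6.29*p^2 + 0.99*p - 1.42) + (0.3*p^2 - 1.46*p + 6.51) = 6.59*p^2 - 0.47*p + 5.09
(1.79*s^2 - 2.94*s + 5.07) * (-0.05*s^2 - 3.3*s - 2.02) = -0.0895*s^4 - 5.76*s^3 + 5.8327*s^2 - 10.7922*s - 10.2414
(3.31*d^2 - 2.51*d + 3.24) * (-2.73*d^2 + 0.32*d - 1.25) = -9.0363*d^4 + 7.9115*d^3 - 13.7859*d^2 + 4.1743*d - 4.05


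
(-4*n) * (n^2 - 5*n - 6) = -4*n^3 + 20*n^2 + 24*n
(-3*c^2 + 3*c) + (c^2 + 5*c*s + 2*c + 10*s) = -2*c^2 + 5*c*s + 5*c + 10*s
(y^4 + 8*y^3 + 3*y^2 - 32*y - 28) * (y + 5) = y^5 + 13*y^4 + 43*y^3 - 17*y^2 - 188*y - 140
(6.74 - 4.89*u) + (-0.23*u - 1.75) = 4.99 - 5.12*u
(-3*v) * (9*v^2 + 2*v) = -27*v^3 - 6*v^2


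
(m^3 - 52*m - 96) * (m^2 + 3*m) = m^5 + 3*m^4 - 52*m^3 - 252*m^2 - 288*m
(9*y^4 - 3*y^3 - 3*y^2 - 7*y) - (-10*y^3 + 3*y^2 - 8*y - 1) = 9*y^4 + 7*y^3 - 6*y^2 + y + 1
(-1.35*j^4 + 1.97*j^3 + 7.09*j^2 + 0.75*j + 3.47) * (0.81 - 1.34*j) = 1.809*j^5 - 3.7333*j^4 - 7.9049*j^3 + 4.7379*j^2 - 4.0423*j + 2.8107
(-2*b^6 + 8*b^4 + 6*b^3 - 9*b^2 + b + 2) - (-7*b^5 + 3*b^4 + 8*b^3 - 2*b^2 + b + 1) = -2*b^6 + 7*b^5 + 5*b^4 - 2*b^3 - 7*b^2 + 1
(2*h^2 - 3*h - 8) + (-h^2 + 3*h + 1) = h^2 - 7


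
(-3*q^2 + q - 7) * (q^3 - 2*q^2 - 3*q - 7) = -3*q^5 + 7*q^4 + 32*q^2 + 14*q + 49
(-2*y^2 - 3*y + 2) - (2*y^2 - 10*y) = -4*y^2 + 7*y + 2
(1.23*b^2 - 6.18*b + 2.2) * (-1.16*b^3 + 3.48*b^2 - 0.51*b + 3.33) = -1.4268*b^5 + 11.4492*b^4 - 24.6857*b^3 + 14.9037*b^2 - 21.7014*b + 7.326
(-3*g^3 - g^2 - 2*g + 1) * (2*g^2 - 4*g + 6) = -6*g^5 + 10*g^4 - 18*g^3 + 4*g^2 - 16*g + 6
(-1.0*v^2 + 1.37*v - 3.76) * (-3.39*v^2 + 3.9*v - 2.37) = 3.39*v^4 - 8.5443*v^3 + 20.4594*v^2 - 17.9109*v + 8.9112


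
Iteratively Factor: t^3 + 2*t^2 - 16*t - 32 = (t + 4)*(t^2 - 2*t - 8) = (t + 2)*(t + 4)*(t - 4)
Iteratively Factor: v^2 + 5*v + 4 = (v + 4)*(v + 1)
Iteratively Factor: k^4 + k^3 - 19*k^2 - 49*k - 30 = (k + 3)*(k^3 - 2*k^2 - 13*k - 10) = (k + 2)*(k + 3)*(k^2 - 4*k - 5) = (k + 1)*(k + 2)*(k + 3)*(k - 5)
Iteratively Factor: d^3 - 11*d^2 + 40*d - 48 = (d - 4)*(d^2 - 7*d + 12) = (d - 4)^2*(d - 3)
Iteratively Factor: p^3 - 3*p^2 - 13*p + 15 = (p - 1)*(p^2 - 2*p - 15) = (p - 1)*(p + 3)*(p - 5)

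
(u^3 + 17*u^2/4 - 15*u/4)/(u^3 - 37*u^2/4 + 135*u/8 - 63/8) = 2*u*(u + 5)/(2*u^2 - 17*u + 21)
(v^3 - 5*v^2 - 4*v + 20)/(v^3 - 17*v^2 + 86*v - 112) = (v^2 - 3*v - 10)/(v^2 - 15*v + 56)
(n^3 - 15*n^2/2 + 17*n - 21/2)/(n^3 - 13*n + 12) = (n - 7/2)/(n + 4)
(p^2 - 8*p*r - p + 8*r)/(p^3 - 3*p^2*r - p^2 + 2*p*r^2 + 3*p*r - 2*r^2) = (p - 8*r)/(p^2 - 3*p*r + 2*r^2)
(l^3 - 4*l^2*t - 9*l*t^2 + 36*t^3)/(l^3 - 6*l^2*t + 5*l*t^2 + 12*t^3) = (l + 3*t)/(l + t)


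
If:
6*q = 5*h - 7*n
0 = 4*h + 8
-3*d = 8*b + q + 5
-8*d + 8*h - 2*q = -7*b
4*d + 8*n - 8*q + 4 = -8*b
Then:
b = 276/2399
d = -4023/2399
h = -2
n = -1598/2399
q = -2134/2399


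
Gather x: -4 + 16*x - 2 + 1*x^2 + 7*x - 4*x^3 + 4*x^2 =-4*x^3 + 5*x^2 + 23*x - 6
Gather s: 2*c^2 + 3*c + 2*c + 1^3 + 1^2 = 2*c^2 + 5*c + 2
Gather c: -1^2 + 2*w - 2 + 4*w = 6*w - 3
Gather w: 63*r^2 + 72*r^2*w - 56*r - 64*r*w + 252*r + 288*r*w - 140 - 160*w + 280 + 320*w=63*r^2 + 196*r + w*(72*r^2 + 224*r + 160) + 140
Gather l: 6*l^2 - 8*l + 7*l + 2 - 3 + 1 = 6*l^2 - l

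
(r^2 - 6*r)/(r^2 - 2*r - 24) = r/(r + 4)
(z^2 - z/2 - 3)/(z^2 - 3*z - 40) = (-z^2 + z/2 + 3)/(-z^2 + 3*z + 40)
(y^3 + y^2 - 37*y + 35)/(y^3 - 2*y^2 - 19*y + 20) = (y + 7)/(y + 4)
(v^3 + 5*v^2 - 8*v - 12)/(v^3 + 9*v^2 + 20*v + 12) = (v - 2)/(v + 2)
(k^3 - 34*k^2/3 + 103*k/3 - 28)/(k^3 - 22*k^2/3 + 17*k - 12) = (k - 7)/(k - 3)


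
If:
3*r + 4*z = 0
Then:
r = -4*z/3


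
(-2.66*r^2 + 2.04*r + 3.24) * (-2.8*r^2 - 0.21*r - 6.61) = 7.448*r^4 - 5.1534*r^3 + 8.0822*r^2 - 14.1648*r - 21.4164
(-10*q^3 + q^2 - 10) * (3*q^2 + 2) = -30*q^5 + 3*q^4 - 20*q^3 - 28*q^2 - 20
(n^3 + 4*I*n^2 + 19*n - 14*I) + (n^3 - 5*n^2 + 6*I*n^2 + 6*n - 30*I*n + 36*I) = 2*n^3 - 5*n^2 + 10*I*n^2 + 25*n - 30*I*n + 22*I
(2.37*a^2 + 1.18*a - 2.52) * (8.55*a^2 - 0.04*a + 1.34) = 20.2635*a^4 + 9.9942*a^3 - 18.4174*a^2 + 1.682*a - 3.3768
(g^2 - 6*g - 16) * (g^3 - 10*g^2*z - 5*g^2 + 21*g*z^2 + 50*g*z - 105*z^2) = g^5 - 10*g^4*z - 11*g^4 + 21*g^3*z^2 + 110*g^3*z + 14*g^3 - 231*g^2*z^2 - 140*g^2*z + 80*g^2 + 294*g*z^2 - 800*g*z + 1680*z^2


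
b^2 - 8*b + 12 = (b - 6)*(b - 2)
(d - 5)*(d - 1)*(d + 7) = d^3 + d^2 - 37*d + 35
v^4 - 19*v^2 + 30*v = v*(v - 3)*(v - 2)*(v + 5)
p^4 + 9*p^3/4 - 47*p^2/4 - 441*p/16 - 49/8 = (p - 7/2)*(p + 1/4)*(p + 2)*(p + 7/2)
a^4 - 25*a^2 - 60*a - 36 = (a - 6)*(a + 1)*(a + 2)*(a + 3)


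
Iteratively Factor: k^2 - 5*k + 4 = (k - 4)*(k - 1)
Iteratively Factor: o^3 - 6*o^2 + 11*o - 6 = (o - 2)*(o^2 - 4*o + 3) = (o - 2)*(o - 1)*(o - 3)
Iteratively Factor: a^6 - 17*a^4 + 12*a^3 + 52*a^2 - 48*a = (a - 3)*(a^5 + 3*a^4 - 8*a^3 - 12*a^2 + 16*a) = (a - 3)*(a + 2)*(a^4 + a^3 - 10*a^2 + 8*a) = (a - 3)*(a - 2)*(a + 2)*(a^3 + 3*a^2 - 4*a) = (a - 3)*(a - 2)*(a - 1)*(a + 2)*(a^2 + 4*a) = (a - 3)*(a - 2)*(a - 1)*(a + 2)*(a + 4)*(a)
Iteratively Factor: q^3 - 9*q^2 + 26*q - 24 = (q - 2)*(q^2 - 7*q + 12) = (q - 3)*(q - 2)*(q - 4)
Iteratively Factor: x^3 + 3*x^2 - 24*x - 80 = (x - 5)*(x^2 + 8*x + 16) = (x - 5)*(x + 4)*(x + 4)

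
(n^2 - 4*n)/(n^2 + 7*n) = (n - 4)/(n + 7)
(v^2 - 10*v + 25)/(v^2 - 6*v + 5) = (v - 5)/(v - 1)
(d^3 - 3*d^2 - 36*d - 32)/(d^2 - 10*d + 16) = (d^2 + 5*d + 4)/(d - 2)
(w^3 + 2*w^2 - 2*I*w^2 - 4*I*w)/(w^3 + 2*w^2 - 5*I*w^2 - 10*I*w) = (w - 2*I)/(w - 5*I)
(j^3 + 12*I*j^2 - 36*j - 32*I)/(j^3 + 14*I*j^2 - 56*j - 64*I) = (j + 2*I)/(j + 4*I)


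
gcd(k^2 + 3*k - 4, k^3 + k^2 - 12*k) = k + 4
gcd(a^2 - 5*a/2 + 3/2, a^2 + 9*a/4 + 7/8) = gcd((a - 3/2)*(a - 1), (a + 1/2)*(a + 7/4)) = 1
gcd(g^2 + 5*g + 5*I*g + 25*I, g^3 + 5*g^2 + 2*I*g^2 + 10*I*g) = g + 5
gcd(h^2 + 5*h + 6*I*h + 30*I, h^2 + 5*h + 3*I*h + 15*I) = h + 5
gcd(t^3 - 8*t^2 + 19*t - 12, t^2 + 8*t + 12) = 1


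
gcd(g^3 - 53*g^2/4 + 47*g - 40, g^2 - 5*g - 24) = g - 8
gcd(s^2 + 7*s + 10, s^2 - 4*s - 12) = s + 2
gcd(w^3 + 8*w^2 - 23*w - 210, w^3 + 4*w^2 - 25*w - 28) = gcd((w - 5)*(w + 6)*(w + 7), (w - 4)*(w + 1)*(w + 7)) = w + 7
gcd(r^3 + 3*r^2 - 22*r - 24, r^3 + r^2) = r + 1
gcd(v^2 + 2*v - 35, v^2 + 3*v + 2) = 1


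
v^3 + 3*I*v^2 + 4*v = v*(v - I)*(v + 4*I)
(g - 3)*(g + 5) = g^2 + 2*g - 15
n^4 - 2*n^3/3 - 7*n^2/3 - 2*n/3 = n*(n - 2)*(n + 1/3)*(n + 1)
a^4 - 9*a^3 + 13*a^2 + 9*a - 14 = (a - 7)*(a - 2)*(a - 1)*(a + 1)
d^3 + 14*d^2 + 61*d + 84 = (d + 3)*(d + 4)*(d + 7)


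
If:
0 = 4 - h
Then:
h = 4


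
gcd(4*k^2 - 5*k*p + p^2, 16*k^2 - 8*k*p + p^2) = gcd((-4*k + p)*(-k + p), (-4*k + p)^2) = -4*k + p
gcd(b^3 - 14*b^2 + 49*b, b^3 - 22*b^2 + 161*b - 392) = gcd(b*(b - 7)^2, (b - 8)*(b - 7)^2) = b^2 - 14*b + 49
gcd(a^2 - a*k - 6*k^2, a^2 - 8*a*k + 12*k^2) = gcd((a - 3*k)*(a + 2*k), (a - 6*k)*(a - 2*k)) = 1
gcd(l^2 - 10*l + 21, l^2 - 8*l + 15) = l - 3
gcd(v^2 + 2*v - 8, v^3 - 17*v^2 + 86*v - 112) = v - 2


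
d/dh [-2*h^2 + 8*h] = 8 - 4*h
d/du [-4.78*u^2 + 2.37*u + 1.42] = 2.37 - 9.56*u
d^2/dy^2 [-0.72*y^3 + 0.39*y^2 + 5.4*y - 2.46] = 0.78 - 4.32*y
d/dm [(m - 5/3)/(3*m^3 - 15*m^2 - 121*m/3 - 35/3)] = 2*(-27*m^3 + 135*m^2 - 225*m - 355)/(81*m^6 - 810*m^5 - 153*m^4 + 10260*m^3 + 17791*m^2 + 8470*m + 1225)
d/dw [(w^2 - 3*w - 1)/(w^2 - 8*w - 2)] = (-5*w^2 - 2*w - 2)/(w^4 - 16*w^3 + 60*w^2 + 32*w + 4)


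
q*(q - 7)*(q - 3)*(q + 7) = q^4 - 3*q^3 - 49*q^2 + 147*q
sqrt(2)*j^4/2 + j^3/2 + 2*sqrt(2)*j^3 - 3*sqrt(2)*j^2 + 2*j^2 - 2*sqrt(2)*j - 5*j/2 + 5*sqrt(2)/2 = (j - 1)*(j + 5)*(j - sqrt(2)/2)*(sqrt(2)*j/2 + 1)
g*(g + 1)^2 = g^3 + 2*g^2 + g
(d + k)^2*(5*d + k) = 5*d^3 + 11*d^2*k + 7*d*k^2 + k^3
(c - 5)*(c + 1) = c^2 - 4*c - 5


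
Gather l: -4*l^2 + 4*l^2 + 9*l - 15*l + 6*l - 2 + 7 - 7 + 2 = 0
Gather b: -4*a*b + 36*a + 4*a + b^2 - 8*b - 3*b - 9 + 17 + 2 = 40*a + b^2 + b*(-4*a - 11) + 10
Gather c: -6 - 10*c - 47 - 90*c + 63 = 10 - 100*c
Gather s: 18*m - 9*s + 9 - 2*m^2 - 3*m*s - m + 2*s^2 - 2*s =-2*m^2 + 17*m + 2*s^2 + s*(-3*m - 11) + 9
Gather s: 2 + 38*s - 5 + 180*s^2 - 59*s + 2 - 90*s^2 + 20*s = 90*s^2 - s - 1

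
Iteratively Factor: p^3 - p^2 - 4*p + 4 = (p - 2)*(p^2 + p - 2) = (p - 2)*(p - 1)*(p + 2)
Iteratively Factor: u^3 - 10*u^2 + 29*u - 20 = (u - 5)*(u^2 - 5*u + 4) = (u - 5)*(u - 4)*(u - 1)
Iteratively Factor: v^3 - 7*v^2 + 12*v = (v)*(v^2 - 7*v + 12) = v*(v - 3)*(v - 4)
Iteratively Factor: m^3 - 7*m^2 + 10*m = (m - 2)*(m^2 - 5*m) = m*(m - 2)*(m - 5)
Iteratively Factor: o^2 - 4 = (o + 2)*(o - 2)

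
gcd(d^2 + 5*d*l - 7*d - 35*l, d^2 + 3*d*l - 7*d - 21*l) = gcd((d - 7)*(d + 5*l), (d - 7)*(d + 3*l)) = d - 7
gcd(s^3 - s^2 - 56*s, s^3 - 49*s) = s^2 + 7*s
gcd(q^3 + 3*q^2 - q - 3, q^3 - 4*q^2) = 1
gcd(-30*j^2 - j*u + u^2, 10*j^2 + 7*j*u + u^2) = 5*j + u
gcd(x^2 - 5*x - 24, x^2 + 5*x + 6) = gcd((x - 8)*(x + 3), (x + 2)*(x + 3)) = x + 3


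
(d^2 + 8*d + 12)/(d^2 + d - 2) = (d + 6)/(d - 1)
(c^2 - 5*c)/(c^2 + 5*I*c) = (c - 5)/(c + 5*I)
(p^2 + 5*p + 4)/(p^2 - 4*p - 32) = (p + 1)/(p - 8)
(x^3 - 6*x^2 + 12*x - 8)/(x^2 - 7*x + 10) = (x^2 - 4*x + 4)/(x - 5)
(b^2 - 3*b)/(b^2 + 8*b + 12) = b*(b - 3)/(b^2 + 8*b + 12)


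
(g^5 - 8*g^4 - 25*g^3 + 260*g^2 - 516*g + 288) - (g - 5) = g^5 - 8*g^4 - 25*g^3 + 260*g^2 - 517*g + 293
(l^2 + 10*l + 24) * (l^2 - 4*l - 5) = l^4 + 6*l^3 - 21*l^2 - 146*l - 120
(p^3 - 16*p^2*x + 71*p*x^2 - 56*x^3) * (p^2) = p^5 - 16*p^4*x + 71*p^3*x^2 - 56*p^2*x^3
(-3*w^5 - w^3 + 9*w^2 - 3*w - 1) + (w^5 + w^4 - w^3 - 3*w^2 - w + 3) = -2*w^5 + w^4 - 2*w^3 + 6*w^2 - 4*w + 2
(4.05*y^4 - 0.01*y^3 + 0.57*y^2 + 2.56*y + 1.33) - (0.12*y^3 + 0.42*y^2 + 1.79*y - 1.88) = 4.05*y^4 - 0.13*y^3 + 0.15*y^2 + 0.77*y + 3.21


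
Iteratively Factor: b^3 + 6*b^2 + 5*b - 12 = (b + 4)*(b^2 + 2*b - 3) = (b + 3)*(b + 4)*(b - 1)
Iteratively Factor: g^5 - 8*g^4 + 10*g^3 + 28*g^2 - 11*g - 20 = (g + 1)*(g^4 - 9*g^3 + 19*g^2 + 9*g - 20) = (g - 5)*(g + 1)*(g^3 - 4*g^2 - g + 4) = (g - 5)*(g + 1)^2*(g^2 - 5*g + 4) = (g - 5)*(g - 1)*(g + 1)^2*(g - 4)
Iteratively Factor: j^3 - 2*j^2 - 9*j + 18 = (j + 3)*(j^2 - 5*j + 6) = (j - 2)*(j + 3)*(j - 3)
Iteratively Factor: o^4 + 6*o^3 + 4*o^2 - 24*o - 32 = (o + 2)*(o^3 + 4*o^2 - 4*o - 16) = (o + 2)^2*(o^2 + 2*o - 8) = (o + 2)^2*(o + 4)*(o - 2)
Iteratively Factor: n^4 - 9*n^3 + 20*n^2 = (n - 4)*(n^3 - 5*n^2) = n*(n - 4)*(n^2 - 5*n) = n^2*(n - 4)*(n - 5)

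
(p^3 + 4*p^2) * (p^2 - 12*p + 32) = p^5 - 8*p^4 - 16*p^3 + 128*p^2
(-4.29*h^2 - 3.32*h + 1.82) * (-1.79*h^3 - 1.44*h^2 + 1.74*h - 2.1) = 7.6791*h^5 + 12.1204*h^4 - 5.9416*h^3 + 0.611400000000001*h^2 + 10.1388*h - 3.822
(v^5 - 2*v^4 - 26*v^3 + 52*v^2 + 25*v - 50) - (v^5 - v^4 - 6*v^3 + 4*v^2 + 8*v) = -v^4 - 20*v^3 + 48*v^2 + 17*v - 50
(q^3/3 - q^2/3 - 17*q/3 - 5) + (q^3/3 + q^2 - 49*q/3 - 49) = 2*q^3/3 + 2*q^2/3 - 22*q - 54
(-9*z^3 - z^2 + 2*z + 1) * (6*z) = -54*z^4 - 6*z^3 + 12*z^2 + 6*z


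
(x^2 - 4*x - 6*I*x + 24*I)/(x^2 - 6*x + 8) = (x - 6*I)/(x - 2)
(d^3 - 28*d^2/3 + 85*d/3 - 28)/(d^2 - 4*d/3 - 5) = (3*d^2 - 19*d + 28)/(3*d + 5)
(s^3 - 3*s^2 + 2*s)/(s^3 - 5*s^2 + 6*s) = (s - 1)/(s - 3)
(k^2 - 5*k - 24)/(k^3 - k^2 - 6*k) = (-k^2 + 5*k + 24)/(k*(-k^2 + k + 6))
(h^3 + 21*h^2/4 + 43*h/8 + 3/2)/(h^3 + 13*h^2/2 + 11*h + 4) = (h + 3/4)/(h + 2)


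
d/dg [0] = 0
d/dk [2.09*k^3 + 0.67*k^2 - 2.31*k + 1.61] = 6.27*k^2 + 1.34*k - 2.31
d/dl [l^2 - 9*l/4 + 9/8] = 2*l - 9/4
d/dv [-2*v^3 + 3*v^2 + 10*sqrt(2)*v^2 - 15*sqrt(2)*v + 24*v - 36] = -6*v^2 + 6*v + 20*sqrt(2)*v - 15*sqrt(2) + 24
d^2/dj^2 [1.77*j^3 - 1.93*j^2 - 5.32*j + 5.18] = 10.62*j - 3.86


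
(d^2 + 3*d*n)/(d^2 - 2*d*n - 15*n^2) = d/(d - 5*n)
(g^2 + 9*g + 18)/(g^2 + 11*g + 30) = (g + 3)/(g + 5)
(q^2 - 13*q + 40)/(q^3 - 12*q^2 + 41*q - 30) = (q - 8)/(q^2 - 7*q + 6)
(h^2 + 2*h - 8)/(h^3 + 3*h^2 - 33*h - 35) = (h^2 + 2*h - 8)/(h^3 + 3*h^2 - 33*h - 35)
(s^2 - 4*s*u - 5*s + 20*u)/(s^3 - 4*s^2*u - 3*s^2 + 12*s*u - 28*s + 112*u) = (s - 5)/(s^2 - 3*s - 28)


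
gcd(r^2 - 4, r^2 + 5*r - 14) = r - 2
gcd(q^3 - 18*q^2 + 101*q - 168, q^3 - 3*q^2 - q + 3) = q - 3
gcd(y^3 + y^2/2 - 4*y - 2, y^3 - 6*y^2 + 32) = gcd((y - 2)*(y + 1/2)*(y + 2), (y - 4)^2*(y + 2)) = y + 2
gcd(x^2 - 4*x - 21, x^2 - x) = 1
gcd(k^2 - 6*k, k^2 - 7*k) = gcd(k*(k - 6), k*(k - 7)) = k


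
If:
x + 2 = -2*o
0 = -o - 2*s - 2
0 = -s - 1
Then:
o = 0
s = -1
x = -2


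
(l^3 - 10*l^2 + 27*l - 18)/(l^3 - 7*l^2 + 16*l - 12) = (l^2 - 7*l + 6)/(l^2 - 4*l + 4)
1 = 1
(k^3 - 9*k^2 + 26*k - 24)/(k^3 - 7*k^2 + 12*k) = (k - 2)/k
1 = 1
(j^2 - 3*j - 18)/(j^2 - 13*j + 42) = (j + 3)/(j - 7)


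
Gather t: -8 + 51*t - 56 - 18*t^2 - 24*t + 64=-18*t^2 + 27*t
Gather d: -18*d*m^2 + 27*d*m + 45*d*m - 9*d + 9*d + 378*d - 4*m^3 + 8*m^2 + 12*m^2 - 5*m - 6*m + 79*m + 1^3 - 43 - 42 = d*(-18*m^2 + 72*m + 378) - 4*m^3 + 20*m^2 + 68*m - 84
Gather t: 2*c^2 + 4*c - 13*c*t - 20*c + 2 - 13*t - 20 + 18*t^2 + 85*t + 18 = 2*c^2 - 16*c + 18*t^2 + t*(72 - 13*c)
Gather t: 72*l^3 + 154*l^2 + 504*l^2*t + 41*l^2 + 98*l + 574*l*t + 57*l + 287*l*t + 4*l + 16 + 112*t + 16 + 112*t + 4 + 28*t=72*l^3 + 195*l^2 + 159*l + t*(504*l^2 + 861*l + 252) + 36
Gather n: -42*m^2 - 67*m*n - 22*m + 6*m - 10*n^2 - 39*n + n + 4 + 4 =-42*m^2 - 16*m - 10*n^2 + n*(-67*m - 38) + 8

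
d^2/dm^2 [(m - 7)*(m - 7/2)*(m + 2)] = 6*m - 17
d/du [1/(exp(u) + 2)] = -exp(u)/(exp(u) + 2)^2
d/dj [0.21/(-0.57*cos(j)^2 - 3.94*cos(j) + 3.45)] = -(0.2394*cos(j) + 0.8274)*sin(j)/(0.57*cos(j)^2 + 3.94*cos(j) - 3.45)^2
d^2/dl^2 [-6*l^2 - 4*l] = -12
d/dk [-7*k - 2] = -7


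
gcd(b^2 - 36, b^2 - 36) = b^2 - 36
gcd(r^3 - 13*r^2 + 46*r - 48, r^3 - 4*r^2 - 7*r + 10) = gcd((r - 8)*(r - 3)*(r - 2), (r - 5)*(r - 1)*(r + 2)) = 1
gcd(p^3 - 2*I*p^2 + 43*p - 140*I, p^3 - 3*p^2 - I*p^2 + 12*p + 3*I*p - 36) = p - 4*I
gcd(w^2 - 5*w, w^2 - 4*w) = w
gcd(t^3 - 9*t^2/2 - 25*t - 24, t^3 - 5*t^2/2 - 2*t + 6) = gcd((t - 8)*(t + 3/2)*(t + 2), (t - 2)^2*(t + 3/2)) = t + 3/2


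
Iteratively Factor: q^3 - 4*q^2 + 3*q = (q - 1)*(q^2 - 3*q) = q*(q - 1)*(q - 3)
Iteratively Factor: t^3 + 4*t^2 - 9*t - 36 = (t + 3)*(t^2 + t - 12) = (t - 3)*(t + 3)*(t + 4)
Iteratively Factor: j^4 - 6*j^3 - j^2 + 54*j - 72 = (j - 4)*(j^3 - 2*j^2 - 9*j + 18) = (j - 4)*(j - 2)*(j^2 - 9) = (j - 4)*(j - 2)*(j + 3)*(j - 3)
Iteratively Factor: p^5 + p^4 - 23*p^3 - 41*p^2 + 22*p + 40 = (p + 4)*(p^4 - 3*p^3 - 11*p^2 + 3*p + 10) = (p - 5)*(p + 4)*(p^3 + 2*p^2 - p - 2) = (p - 5)*(p + 1)*(p + 4)*(p^2 + p - 2) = (p - 5)*(p - 1)*(p + 1)*(p + 4)*(p + 2)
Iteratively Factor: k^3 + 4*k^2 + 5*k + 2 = (k + 2)*(k^2 + 2*k + 1) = (k + 1)*(k + 2)*(k + 1)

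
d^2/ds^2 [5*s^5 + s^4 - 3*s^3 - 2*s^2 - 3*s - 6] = 100*s^3 + 12*s^2 - 18*s - 4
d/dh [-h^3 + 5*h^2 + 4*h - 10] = -3*h^2 + 10*h + 4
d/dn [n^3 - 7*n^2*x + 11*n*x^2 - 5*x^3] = 3*n^2 - 14*n*x + 11*x^2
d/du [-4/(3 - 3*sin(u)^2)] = -8*sin(u)/(3*cos(u)^3)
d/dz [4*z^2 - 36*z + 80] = 8*z - 36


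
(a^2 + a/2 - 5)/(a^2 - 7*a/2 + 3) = (2*a + 5)/(2*a - 3)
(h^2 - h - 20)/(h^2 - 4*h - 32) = (h - 5)/(h - 8)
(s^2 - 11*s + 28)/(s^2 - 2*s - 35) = (s - 4)/(s + 5)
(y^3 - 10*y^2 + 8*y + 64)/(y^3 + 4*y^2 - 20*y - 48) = (y - 8)/(y + 6)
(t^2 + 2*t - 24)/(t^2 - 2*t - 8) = (t + 6)/(t + 2)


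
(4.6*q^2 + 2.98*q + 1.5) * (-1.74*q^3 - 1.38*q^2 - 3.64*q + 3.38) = -8.004*q^5 - 11.5332*q^4 - 23.4664*q^3 + 2.6308*q^2 + 4.6124*q + 5.07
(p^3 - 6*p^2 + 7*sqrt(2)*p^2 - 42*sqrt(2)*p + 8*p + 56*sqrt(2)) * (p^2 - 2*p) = p^5 - 8*p^4 + 7*sqrt(2)*p^4 - 56*sqrt(2)*p^3 + 20*p^3 - 16*p^2 + 140*sqrt(2)*p^2 - 112*sqrt(2)*p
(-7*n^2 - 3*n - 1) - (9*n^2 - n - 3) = -16*n^2 - 2*n + 2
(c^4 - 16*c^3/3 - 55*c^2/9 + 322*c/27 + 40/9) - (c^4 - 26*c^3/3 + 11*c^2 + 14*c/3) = 10*c^3/3 - 154*c^2/9 + 196*c/27 + 40/9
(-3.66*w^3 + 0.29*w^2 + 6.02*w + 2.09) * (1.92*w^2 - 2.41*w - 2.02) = -7.0272*w^5 + 9.3774*w^4 + 18.2527*w^3 - 11.0812*w^2 - 17.1973*w - 4.2218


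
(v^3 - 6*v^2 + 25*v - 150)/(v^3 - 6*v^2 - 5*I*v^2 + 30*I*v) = (v + 5*I)/v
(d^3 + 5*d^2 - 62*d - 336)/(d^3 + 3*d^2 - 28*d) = (d^2 - 2*d - 48)/(d*(d - 4))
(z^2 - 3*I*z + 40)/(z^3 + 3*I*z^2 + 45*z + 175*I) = (z - 8*I)/(z^2 - 2*I*z + 35)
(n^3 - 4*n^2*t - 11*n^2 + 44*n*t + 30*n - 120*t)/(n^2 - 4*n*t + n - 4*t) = (n^2 - 11*n + 30)/(n + 1)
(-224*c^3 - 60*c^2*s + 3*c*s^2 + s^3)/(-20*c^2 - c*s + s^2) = (-56*c^2 - c*s + s^2)/(-5*c + s)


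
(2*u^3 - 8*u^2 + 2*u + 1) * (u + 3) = 2*u^4 - 2*u^3 - 22*u^2 + 7*u + 3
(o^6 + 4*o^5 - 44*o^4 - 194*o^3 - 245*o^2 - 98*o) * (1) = o^6 + 4*o^5 - 44*o^4 - 194*o^3 - 245*o^2 - 98*o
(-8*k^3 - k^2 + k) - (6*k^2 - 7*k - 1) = -8*k^3 - 7*k^2 + 8*k + 1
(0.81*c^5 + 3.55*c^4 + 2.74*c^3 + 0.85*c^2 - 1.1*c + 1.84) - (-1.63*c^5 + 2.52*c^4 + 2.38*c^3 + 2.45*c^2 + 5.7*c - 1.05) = 2.44*c^5 + 1.03*c^4 + 0.36*c^3 - 1.6*c^2 - 6.8*c + 2.89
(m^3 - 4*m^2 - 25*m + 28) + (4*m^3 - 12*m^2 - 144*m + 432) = 5*m^3 - 16*m^2 - 169*m + 460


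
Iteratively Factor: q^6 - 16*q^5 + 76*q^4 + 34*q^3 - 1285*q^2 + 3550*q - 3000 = (q + 4)*(q^5 - 20*q^4 + 156*q^3 - 590*q^2 + 1075*q - 750) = (q - 5)*(q + 4)*(q^4 - 15*q^3 + 81*q^2 - 185*q + 150) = (q - 5)^2*(q + 4)*(q^3 - 10*q^2 + 31*q - 30) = (q - 5)^2*(q - 2)*(q + 4)*(q^2 - 8*q + 15) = (q - 5)^3*(q - 2)*(q + 4)*(q - 3)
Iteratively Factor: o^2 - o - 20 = (o - 5)*(o + 4)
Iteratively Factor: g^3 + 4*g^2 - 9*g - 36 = (g + 3)*(g^2 + g - 12) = (g + 3)*(g + 4)*(g - 3)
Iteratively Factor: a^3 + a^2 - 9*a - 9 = (a + 3)*(a^2 - 2*a - 3) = (a + 1)*(a + 3)*(a - 3)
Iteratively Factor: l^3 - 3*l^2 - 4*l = (l)*(l^2 - 3*l - 4) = l*(l + 1)*(l - 4)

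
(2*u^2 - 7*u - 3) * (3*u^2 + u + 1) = 6*u^4 - 19*u^3 - 14*u^2 - 10*u - 3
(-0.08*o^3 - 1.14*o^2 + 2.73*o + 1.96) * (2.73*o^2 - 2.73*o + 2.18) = -0.2184*o^5 - 2.8938*o^4 + 10.3907*o^3 - 4.5873*o^2 + 0.600600000000001*o + 4.2728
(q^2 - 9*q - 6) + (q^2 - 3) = 2*q^2 - 9*q - 9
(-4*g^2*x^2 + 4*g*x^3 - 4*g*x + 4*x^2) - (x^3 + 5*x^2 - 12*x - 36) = -4*g^2*x^2 + 4*g*x^3 - 4*g*x - x^3 - x^2 + 12*x + 36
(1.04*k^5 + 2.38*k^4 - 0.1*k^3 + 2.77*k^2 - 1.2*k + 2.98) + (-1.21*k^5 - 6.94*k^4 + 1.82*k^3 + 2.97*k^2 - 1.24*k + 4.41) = -0.17*k^5 - 4.56*k^4 + 1.72*k^3 + 5.74*k^2 - 2.44*k + 7.39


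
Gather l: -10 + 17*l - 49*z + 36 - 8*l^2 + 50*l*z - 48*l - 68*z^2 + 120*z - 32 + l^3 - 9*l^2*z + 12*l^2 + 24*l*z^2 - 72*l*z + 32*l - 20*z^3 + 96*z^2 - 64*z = l^3 + l^2*(4 - 9*z) + l*(24*z^2 - 22*z + 1) - 20*z^3 + 28*z^2 + 7*z - 6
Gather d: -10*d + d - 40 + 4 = -9*d - 36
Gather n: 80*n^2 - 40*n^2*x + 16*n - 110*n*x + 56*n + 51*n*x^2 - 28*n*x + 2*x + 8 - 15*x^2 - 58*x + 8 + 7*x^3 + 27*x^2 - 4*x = n^2*(80 - 40*x) + n*(51*x^2 - 138*x + 72) + 7*x^3 + 12*x^2 - 60*x + 16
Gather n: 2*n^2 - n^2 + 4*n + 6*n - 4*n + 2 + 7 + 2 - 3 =n^2 + 6*n + 8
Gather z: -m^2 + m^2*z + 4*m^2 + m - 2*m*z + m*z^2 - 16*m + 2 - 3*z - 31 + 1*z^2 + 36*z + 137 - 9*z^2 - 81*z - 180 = 3*m^2 - 15*m + z^2*(m - 8) + z*(m^2 - 2*m - 48) - 72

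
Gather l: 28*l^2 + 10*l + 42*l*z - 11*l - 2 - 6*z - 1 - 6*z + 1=28*l^2 + l*(42*z - 1) - 12*z - 2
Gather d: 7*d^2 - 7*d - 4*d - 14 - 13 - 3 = 7*d^2 - 11*d - 30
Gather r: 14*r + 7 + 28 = 14*r + 35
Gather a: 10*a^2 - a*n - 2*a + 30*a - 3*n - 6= 10*a^2 + a*(28 - n) - 3*n - 6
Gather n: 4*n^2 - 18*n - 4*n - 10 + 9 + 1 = 4*n^2 - 22*n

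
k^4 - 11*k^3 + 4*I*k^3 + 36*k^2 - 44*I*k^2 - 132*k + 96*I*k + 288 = (k - 8)*(k - 3)*(k - 2*I)*(k + 6*I)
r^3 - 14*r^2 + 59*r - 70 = (r - 7)*(r - 5)*(r - 2)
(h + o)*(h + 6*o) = h^2 + 7*h*o + 6*o^2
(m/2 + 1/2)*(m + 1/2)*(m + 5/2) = m^3/2 + 2*m^2 + 17*m/8 + 5/8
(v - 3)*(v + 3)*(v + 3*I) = v^3 + 3*I*v^2 - 9*v - 27*I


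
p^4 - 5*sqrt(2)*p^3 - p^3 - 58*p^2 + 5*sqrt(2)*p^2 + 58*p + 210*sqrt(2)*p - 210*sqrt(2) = (p - 1)*(p - 7*sqrt(2))*(p - 3*sqrt(2))*(p + 5*sqrt(2))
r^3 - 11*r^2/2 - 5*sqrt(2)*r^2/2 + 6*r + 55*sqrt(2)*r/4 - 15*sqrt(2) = (r - 4)*(r - 3/2)*(r - 5*sqrt(2)/2)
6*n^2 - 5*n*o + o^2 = (-3*n + o)*(-2*n + o)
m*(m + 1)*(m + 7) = m^3 + 8*m^2 + 7*m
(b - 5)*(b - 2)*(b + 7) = b^3 - 39*b + 70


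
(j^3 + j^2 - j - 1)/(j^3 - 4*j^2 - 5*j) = (j^2 - 1)/(j*(j - 5))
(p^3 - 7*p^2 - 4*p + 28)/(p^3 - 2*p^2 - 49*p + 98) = (p + 2)/(p + 7)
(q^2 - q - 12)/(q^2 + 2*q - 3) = (q - 4)/(q - 1)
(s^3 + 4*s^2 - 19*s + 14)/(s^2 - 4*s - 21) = (-s^3 - 4*s^2 + 19*s - 14)/(-s^2 + 4*s + 21)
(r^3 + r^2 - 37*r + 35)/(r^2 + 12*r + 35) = (r^2 - 6*r + 5)/(r + 5)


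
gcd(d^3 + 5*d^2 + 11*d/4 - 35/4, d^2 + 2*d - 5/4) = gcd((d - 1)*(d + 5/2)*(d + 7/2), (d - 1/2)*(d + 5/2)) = d + 5/2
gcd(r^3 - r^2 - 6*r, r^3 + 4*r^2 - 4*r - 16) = r + 2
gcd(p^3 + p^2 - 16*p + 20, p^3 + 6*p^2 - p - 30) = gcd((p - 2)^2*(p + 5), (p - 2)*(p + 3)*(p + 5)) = p^2 + 3*p - 10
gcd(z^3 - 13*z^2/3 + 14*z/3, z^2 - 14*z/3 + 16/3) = z - 2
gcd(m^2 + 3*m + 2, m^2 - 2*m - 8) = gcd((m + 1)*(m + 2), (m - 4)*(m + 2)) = m + 2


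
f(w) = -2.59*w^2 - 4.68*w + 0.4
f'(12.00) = -66.84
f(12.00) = -428.72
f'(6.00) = -35.76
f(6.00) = -120.92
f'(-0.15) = -3.90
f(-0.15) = 1.04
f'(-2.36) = 7.54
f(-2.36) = -2.98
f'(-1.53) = 3.25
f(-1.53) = 1.50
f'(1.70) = -13.49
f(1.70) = -15.04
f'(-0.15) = -3.90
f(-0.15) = 1.04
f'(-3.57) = 13.81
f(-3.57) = -15.90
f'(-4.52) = 18.73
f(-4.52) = -31.36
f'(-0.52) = -1.99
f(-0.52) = 2.13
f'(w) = -5.18*w - 4.68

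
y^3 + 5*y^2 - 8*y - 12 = (y - 2)*(y + 1)*(y + 6)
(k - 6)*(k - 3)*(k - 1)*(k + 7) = k^4 - 3*k^3 - 43*k^2 + 171*k - 126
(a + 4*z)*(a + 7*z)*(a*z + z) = a^3*z + 11*a^2*z^2 + a^2*z + 28*a*z^3 + 11*a*z^2 + 28*z^3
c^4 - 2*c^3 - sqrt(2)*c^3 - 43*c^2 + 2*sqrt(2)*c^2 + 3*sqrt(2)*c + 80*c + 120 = (c - 3)*(c + 1)*(c - 5*sqrt(2))*(c + 4*sqrt(2))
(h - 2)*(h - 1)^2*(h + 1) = h^4 - 3*h^3 + h^2 + 3*h - 2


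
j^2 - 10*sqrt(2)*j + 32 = (j - 8*sqrt(2))*(j - 2*sqrt(2))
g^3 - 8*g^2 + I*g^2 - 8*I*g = g*(g - 8)*(g + I)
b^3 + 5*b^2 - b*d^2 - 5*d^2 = (b + 5)*(b - d)*(b + d)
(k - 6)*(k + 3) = k^2 - 3*k - 18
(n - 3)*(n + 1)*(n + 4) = n^3 + 2*n^2 - 11*n - 12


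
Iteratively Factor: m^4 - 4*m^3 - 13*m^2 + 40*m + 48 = (m + 3)*(m^3 - 7*m^2 + 8*m + 16) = (m + 1)*(m + 3)*(m^2 - 8*m + 16) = (m - 4)*(m + 1)*(m + 3)*(m - 4)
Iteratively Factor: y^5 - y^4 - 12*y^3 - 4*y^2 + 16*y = (y)*(y^4 - y^3 - 12*y^2 - 4*y + 16) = y*(y + 2)*(y^3 - 3*y^2 - 6*y + 8) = y*(y - 4)*(y + 2)*(y^2 + y - 2) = y*(y - 4)*(y - 1)*(y + 2)*(y + 2)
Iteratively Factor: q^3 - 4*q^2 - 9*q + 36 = (q - 4)*(q^2 - 9) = (q - 4)*(q + 3)*(q - 3)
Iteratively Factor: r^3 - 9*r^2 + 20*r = (r - 4)*(r^2 - 5*r) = (r - 5)*(r - 4)*(r)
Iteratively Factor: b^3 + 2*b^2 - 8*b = (b)*(b^2 + 2*b - 8) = b*(b + 4)*(b - 2)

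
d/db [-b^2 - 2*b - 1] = -2*b - 2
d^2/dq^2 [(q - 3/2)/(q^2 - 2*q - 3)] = ((7 - 6*q)*(-q^2 + 2*q + 3) + (12 - 8*q)*(q - 1)^2)/(-q^2 + 2*q + 3)^3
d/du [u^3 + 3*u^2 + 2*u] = 3*u^2 + 6*u + 2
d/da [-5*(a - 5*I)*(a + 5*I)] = -10*a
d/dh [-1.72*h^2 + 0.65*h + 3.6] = 0.65 - 3.44*h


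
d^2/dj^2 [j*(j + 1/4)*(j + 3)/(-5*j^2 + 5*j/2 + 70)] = 14*(-19*j^3 - 180*j^2 - 708*j - 722)/(5*(8*j^6 - 12*j^5 - 330*j^4 + 335*j^3 + 4620*j^2 - 2352*j - 21952))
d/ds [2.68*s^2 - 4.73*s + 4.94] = 5.36*s - 4.73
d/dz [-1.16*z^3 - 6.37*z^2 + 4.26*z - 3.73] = -3.48*z^2 - 12.74*z + 4.26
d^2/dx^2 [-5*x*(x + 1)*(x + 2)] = -30*x - 30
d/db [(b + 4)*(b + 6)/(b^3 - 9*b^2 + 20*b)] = (-b^4 - 20*b^3 + 38*b^2 + 432*b - 480)/(b^2*(b^4 - 18*b^3 + 121*b^2 - 360*b + 400))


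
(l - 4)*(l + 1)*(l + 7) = l^3 + 4*l^2 - 25*l - 28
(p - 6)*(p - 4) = p^2 - 10*p + 24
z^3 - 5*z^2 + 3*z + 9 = (z - 3)^2*(z + 1)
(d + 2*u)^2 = d^2 + 4*d*u + 4*u^2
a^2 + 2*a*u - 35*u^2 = (a - 5*u)*(a + 7*u)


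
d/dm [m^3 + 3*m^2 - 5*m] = 3*m^2 + 6*m - 5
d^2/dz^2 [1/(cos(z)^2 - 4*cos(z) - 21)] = (4*sin(z)^4 - 102*sin(z)^2 - 69*cos(z) - 3*cos(3*z) + 24)/(sin(z)^2 + 4*cos(z) + 20)^3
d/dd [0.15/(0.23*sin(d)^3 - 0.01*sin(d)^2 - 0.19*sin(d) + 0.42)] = (-0.1035*sin(d)^2 + 0.003*sin(d) + 0.0285)*cos(d)/(0.23*sin(d)^3 - 0.01*sin(d)^2 - 0.19*sin(d) + 0.42)^2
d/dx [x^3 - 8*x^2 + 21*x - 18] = 3*x^2 - 16*x + 21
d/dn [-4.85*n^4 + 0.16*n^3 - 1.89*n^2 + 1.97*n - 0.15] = -19.4*n^3 + 0.48*n^2 - 3.78*n + 1.97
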